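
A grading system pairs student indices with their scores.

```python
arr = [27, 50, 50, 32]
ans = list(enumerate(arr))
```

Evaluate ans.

Step 1: enumerate pairs each element with its index:
  (0, 27)
  (1, 50)
  (2, 50)
  (3, 32)
Therefore ans = [(0, 27), (1, 50), (2, 50), (3, 32)].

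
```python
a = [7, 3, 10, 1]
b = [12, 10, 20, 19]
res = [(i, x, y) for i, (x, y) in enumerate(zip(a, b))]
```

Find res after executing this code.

Step 1: enumerate(zip(a, b)) gives index with paired elements:
  i=0: (7, 12)
  i=1: (3, 10)
  i=2: (10, 20)
  i=3: (1, 19)
Therefore res = [(0, 7, 12), (1, 3, 10), (2, 10, 20), (3, 1, 19)].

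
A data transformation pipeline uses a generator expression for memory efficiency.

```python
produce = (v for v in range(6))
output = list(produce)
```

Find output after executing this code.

Step 1: Generator expression iterates range(6): [0, 1, 2, 3, 4, 5].
Step 2: list() collects all values.
Therefore output = [0, 1, 2, 3, 4, 5].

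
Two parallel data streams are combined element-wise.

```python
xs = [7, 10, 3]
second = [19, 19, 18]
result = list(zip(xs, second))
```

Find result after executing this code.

Step 1: zip pairs elements at same index:
  Index 0: (7, 19)
  Index 1: (10, 19)
  Index 2: (3, 18)
Therefore result = [(7, 19), (10, 19), (3, 18)].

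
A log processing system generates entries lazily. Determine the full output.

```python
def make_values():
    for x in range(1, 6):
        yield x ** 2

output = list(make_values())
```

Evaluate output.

Step 1: For each x in range(1, 6), yield x**2:
  x=1: yield 1**2 = 1
  x=2: yield 2**2 = 4
  x=3: yield 3**2 = 9
  x=4: yield 4**2 = 16
  x=5: yield 5**2 = 25
Therefore output = [1, 4, 9, 16, 25].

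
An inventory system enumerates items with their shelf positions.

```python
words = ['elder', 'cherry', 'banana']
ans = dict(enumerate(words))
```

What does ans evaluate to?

Step 1: enumerate pairs indices with words:
  0 -> 'elder'
  1 -> 'cherry'
  2 -> 'banana'
Therefore ans = {0: 'elder', 1: 'cherry', 2: 'banana'}.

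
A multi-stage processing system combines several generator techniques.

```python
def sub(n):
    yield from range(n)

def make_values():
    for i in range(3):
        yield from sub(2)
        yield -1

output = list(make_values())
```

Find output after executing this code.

Step 1: For each i in range(3):
  i=0: yield from sub(2) -> [0, 1], then yield -1
  i=1: yield from sub(2) -> [0, 1], then yield -1
  i=2: yield from sub(2) -> [0, 1], then yield -1
Therefore output = [0, 1, -1, 0, 1, -1, 0, 1, -1].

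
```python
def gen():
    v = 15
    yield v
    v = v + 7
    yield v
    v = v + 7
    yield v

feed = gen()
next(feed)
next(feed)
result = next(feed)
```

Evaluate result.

Step 1: Trace through generator execution:
  Yield 1: v starts at 15, yield 15
  Yield 2: v = 15 + 7 = 22, yield 22
  Yield 3: v = 22 + 7 = 29, yield 29
Step 2: First next() gets 15, second next() gets the second value, third next() yields 29.
Therefore result = 29.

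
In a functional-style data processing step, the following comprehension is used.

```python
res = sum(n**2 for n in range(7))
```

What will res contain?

Step 1: Compute n**2 for each n in range(7):
  n=0: 0**2 = 0
  n=1: 1**2 = 1
  n=2: 2**2 = 4
  n=3: 3**2 = 9
  n=4: 4**2 = 16
  n=5: 5**2 = 25
  n=6: 6**2 = 36
Step 2: sum = 0 + 1 + 4 + 9 + 16 + 25 + 36 = 91.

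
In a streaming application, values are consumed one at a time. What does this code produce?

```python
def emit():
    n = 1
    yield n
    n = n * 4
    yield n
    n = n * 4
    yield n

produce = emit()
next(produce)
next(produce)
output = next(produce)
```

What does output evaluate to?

Step 1: Trace through generator execution:
  Yield 1: n starts at 1, yield 1
  Yield 2: n = 1 * 4 = 4, yield 4
  Yield 3: n = 4 * 4 = 16, yield 16
Step 2: First next() gets 1, second next() gets the second value, third next() yields 16.
Therefore output = 16.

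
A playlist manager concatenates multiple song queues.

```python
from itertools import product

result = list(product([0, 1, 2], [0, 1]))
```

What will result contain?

Step 1: product([0, 1, 2], [0, 1]) gives all pairs:
  (0, 0)
  (0, 1)
  (1, 0)
  (1, 1)
  (2, 0)
  (2, 1)
Therefore result = [(0, 0), (0, 1), (1, 0), (1, 1), (2, 0), (2, 1)].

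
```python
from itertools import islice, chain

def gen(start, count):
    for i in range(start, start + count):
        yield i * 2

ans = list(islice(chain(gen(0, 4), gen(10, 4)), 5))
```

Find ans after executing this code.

Step 1: gen(0, 4) yields [0, 2, 4, 6].
Step 2: gen(10, 4) yields [20, 22, 24, 26].
Step 3: chain concatenates: [0, 2, 4, 6, 20, 22, 24, 26].
Step 4: islice takes first 5: [0, 2, 4, 6, 20].
Therefore ans = [0, 2, 4, 6, 20].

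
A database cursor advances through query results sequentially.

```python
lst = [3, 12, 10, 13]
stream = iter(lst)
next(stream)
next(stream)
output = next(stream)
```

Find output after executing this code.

Step 1: Create iterator over [3, 12, 10, 13].
Step 2: next() consumes 3.
Step 3: next() consumes 12.
Step 4: next() returns 10.
Therefore output = 10.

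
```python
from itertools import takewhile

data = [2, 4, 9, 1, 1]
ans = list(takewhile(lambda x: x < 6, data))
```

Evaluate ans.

Step 1: takewhile stops at first element >= 6:
  2 < 6: take
  4 < 6: take
  9 >= 6: stop
Therefore ans = [2, 4].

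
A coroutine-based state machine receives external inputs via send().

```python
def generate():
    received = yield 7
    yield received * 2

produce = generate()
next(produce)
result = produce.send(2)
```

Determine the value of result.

Step 1: next(produce) advances to first yield, producing 7.
Step 2: send(2) resumes, received = 2.
Step 3: yield received * 2 = 2 * 2 = 4.
Therefore result = 4.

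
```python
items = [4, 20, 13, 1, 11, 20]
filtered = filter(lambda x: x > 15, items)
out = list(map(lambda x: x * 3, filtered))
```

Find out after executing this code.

Step 1: Filter items for elements > 15:
  4: removed
  20: kept
  13: removed
  1: removed
  11: removed
  20: kept
Step 2: Map x * 3 on filtered [20, 20]:
  20 -> 60
  20 -> 60
Therefore out = [60, 60].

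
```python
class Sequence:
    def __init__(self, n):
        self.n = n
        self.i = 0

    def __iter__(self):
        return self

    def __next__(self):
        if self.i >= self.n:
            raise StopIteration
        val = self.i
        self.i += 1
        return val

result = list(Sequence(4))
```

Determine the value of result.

Step 1: Sequence(4) creates an iterator counting 0 to 3.
Step 2: list() consumes all values: [0, 1, 2, 3].
Therefore result = [0, 1, 2, 3].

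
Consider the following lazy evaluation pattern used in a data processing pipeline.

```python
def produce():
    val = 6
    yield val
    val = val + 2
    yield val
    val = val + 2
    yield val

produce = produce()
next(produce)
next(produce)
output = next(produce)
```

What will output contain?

Step 1: Trace through generator execution:
  Yield 1: val starts at 6, yield 6
  Yield 2: val = 6 + 2 = 8, yield 8
  Yield 3: val = 8 + 2 = 10, yield 10
Step 2: First next() gets 6, second next() gets the second value, third next() yields 10.
Therefore output = 10.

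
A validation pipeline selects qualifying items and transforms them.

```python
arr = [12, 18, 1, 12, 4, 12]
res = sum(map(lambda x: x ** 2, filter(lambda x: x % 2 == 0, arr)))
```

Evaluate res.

Step 1: Filter even numbers from [12, 18, 1, 12, 4, 12]: [12, 18, 12, 4, 12]
Step 2: Square each: [144, 324, 144, 16, 144]
Step 3: Sum = 772.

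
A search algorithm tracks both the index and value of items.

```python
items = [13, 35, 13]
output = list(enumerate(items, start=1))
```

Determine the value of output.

Step 1: enumerate with start=1:
  (1, 13)
  (2, 35)
  (3, 13)
Therefore output = [(1, 13), (2, 35), (3, 13)].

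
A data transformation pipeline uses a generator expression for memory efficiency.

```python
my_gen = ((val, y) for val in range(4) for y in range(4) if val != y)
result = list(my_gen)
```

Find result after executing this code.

Step 1: Nested generator over range(4) x range(4) where val != y:
  (0, 0): excluded (val == y)
  (0, 1): included
  (0, 2): included
  (0, 3): included
  (1, 0): included
  (1, 1): excluded (val == y)
  (1, 2): included
  (1, 3): included
  (2, 0): included
  (2, 1): included
  (2, 2): excluded (val == y)
  (2, 3): included
  (3, 0): included
  (3, 1): included
  (3, 2): included
  (3, 3): excluded (val == y)
Therefore result = [(0, 1), (0, 2), (0, 3), (1, 0), (1, 2), (1, 3), (2, 0), (2, 1), (2, 3), (3, 0), (3, 1), (3, 2)].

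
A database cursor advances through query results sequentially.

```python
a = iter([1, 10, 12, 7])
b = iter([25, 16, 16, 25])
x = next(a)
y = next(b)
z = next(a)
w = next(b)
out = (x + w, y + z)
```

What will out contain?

Step 1: a iterates [1, 10, 12, 7], b iterates [25, 16, 16, 25].
Step 2: x = next(a) = 1, y = next(b) = 25.
Step 3: z = next(a) = 10, w = next(b) = 16.
Step 4: out = (1 + 16, 25 + 10) = (17, 35).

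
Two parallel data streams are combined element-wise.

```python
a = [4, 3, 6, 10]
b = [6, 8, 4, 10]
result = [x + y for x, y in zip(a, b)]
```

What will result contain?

Step 1: Add corresponding elements:
  4 + 6 = 10
  3 + 8 = 11
  6 + 4 = 10
  10 + 10 = 20
Therefore result = [10, 11, 10, 20].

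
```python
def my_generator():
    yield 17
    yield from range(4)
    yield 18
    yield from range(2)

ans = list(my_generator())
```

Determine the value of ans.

Step 1: Trace yields in order:
  yield 17
  yield 0
  yield 1
  yield 2
  yield 3
  yield 18
  yield 0
  yield 1
Therefore ans = [17, 0, 1, 2, 3, 18, 0, 1].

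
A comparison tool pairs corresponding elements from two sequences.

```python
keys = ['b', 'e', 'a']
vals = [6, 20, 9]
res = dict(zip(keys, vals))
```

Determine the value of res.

Step 1: zip pairs keys with values:
  'b' -> 6
  'e' -> 20
  'a' -> 9
Therefore res = {'b': 6, 'e': 20, 'a': 9}.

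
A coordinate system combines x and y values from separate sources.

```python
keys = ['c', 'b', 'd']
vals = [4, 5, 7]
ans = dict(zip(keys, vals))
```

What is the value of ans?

Step 1: zip pairs keys with values:
  'c' -> 4
  'b' -> 5
  'd' -> 7
Therefore ans = {'c': 4, 'b': 5, 'd': 7}.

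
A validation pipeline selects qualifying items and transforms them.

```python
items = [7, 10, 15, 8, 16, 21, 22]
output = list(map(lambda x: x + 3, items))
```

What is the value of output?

Step 1: Apply lambda x: x + 3 to each element:
  7 -> 10
  10 -> 13
  15 -> 18
  8 -> 11
  16 -> 19
  21 -> 24
  22 -> 25
Therefore output = [10, 13, 18, 11, 19, 24, 25].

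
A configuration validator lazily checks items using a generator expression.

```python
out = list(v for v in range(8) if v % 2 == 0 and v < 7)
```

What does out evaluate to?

Step 1: Filter range(8) where v % 2 == 0 and v < 7:
  v=0: both conditions met, included
  v=1: excluded (1 % 2 != 0)
  v=2: both conditions met, included
  v=3: excluded (3 % 2 != 0)
  v=4: both conditions met, included
  v=5: excluded (5 % 2 != 0)
  v=6: both conditions met, included
  v=7: excluded (7 % 2 != 0, 7 >= 7)
Therefore out = [0, 2, 4, 6].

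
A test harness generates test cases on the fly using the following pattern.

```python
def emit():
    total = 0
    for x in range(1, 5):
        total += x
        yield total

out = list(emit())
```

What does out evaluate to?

Step 1: Generator accumulates running sum:
  x=1: total = 1, yield 1
  x=2: total = 3, yield 3
  x=3: total = 6, yield 6
  x=4: total = 10, yield 10
Therefore out = [1, 3, 6, 10].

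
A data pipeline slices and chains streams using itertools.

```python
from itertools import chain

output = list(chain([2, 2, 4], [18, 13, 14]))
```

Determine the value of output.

Step 1: chain() concatenates iterables: [2, 2, 4] + [18, 13, 14].
Therefore output = [2, 2, 4, 18, 13, 14].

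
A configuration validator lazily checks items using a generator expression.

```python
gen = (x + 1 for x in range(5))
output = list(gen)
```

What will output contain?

Step 1: For each x in range(5), compute x+1:
  x=0: 0+1 = 1
  x=1: 1+1 = 2
  x=2: 2+1 = 3
  x=3: 3+1 = 4
  x=4: 4+1 = 5
Therefore output = [1, 2, 3, 4, 5].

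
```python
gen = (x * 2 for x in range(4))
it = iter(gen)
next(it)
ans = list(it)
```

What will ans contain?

Step 1: Generator produces [0, 2, 4, 6].
Step 2: next(it) consumes first element (0).
Step 3: list(it) collects remaining: [2, 4, 6].
Therefore ans = [2, 4, 6].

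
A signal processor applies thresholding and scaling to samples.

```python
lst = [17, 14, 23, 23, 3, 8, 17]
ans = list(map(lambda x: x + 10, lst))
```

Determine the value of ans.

Step 1: Apply lambda x: x + 10 to each element:
  17 -> 27
  14 -> 24
  23 -> 33
  23 -> 33
  3 -> 13
  8 -> 18
  17 -> 27
Therefore ans = [27, 24, 33, 33, 13, 18, 27].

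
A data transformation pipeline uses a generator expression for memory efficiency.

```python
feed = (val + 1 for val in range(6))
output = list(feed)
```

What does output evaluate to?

Step 1: For each val in range(6), compute val+1:
  val=0: 0+1 = 1
  val=1: 1+1 = 2
  val=2: 2+1 = 3
  val=3: 3+1 = 4
  val=4: 4+1 = 5
  val=5: 5+1 = 6
Therefore output = [1, 2, 3, 4, 5, 6].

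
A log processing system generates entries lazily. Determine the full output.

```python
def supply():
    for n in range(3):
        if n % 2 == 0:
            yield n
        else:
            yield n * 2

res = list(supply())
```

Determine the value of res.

Step 1: For each n in range(3), yield n if even, else n*2:
  n=0 (even): yield 0
  n=1 (odd): yield 1*2 = 2
  n=2 (even): yield 2
Therefore res = [0, 2, 2].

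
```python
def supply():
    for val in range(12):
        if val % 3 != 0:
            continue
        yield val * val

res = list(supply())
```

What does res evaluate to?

Step 1: Only yield val**2 when val is divisible by 3:
  val=0: 0 % 3 == 0, yield 0**2 = 0
  val=3: 3 % 3 == 0, yield 3**2 = 9
  val=6: 6 % 3 == 0, yield 6**2 = 36
  val=9: 9 % 3 == 0, yield 9**2 = 81
Therefore res = [0, 9, 36, 81].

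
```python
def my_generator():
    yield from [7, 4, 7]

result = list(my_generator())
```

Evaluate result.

Step 1: yield from delegates to the iterable, yielding each element.
Step 2: Collected values: [7, 4, 7].
Therefore result = [7, 4, 7].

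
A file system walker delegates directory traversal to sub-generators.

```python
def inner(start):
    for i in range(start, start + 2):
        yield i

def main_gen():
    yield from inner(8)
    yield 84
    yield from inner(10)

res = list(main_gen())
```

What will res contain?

Step 1: main_gen() delegates to inner(8):
  yield 8
  yield 9
Step 2: yield 84
Step 3: Delegates to inner(10):
  yield 10
  yield 11
Therefore res = [8, 9, 84, 10, 11].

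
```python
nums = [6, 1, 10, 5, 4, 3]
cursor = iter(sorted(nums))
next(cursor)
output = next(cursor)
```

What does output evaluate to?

Step 1: sorted([6, 1, 10, 5, 4, 3]) = [1, 3, 4, 5, 6, 10].
Step 2: Create iterator and skip 1 elements.
Step 3: next() returns 3.
Therefore output = 3.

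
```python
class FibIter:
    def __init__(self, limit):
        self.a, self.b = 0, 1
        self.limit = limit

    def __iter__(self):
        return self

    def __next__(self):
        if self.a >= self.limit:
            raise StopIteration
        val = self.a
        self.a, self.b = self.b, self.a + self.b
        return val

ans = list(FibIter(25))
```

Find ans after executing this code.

Step 1: Fibonacci-like sequence (a=0, b=1) until >= 25:
  Yield 0, then a,b = 1,1
  Yield 1, then a,b = 1,2
  Yield 1, then a,b = 2,3
  Yield 2, then a,b = 3,5
  Yield 3, then a,b = 5,8
  Yield 5, then a,b = 8,13
  Yield 8, then a,b = 13,21
  Yield 13, then a,b = 21,34
  Yield 21, then a,b = 34,55
Step 2: 34 >= 25, stop.
Therefore ans = [0, 1, 1, 2, 3, 5, 8, 13, 21].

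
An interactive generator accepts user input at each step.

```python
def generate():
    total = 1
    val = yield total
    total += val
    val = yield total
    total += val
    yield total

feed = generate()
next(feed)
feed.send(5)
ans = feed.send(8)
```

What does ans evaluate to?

Step 1: next() -> yield total=1.
Step 2: send(5) -> val=5, total = 1+5 = 6, yield 6.
Step 3: send(8) -> val=8, total = 6+8 = 14, yield 14.
Therefore ans = 14.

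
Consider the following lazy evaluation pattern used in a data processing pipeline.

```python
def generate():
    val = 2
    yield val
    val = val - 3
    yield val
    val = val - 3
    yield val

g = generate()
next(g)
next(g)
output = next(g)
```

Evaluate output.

Step 1: Trace through generator execution:
  Yield 1: val starts at 2, yield 2
  Yield 2: val = 2 - 3 = -1, yield -1
  Yield 3: val = -1 - 3 = -4, yield -4
Step 2: First next() gets 2, second next() gets the second value, third next() yields -4.
Therefore output = -4.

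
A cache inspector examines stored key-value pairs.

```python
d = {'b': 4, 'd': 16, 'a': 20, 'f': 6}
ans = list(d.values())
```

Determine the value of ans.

Step 1: d.values() returns the dictionary values in insertion order.
Therefore ans = [4, 16, 20, 6].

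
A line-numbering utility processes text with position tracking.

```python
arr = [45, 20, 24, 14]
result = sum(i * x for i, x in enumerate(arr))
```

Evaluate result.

Step 1: Compute i * x for each (i, x) in enumerate([45, 20, 24, 14]):
  i=0, x=45: 0*45 = 0
  i=1, x=20: 1*20 = 20
  i=2, x=24: 2*24 = 48
  i=3, x=14: 3*14 = 42
Step 2: sum = 0 + 20 + 48 + 42 = 110.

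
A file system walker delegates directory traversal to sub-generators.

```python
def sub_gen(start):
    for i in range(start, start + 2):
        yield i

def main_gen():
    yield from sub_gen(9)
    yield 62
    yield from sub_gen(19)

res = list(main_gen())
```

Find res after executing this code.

Step 1: main_gen() delegates to sub_gen(9):
  yield 9
  yield 10
Step 2: yield 62
Step 3: Delegates to sub_gen(19):
  yield 19
  yield 20
Therefore res = [9, 10, 62, 19, 20].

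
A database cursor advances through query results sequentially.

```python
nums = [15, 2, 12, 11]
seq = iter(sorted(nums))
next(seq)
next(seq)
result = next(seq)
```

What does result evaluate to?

Step 1: sorted([15, 2, 12, 11]) = [2, 11, 12, 15].
Step 2: Create iterator and skip 2 elements.
Step 3: next() returns 12.
Therefore result = 12.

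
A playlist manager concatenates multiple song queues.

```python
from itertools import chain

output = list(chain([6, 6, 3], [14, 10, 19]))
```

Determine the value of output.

Step 1: chain() concatenates iterables: [6, 6, 3] + [14, 10, 19].
Therefore output = [6, 6, 3, 14, 10, 19].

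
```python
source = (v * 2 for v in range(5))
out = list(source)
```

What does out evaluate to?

Step 1: For each v in range(5), compute v*2:
  v=0: 0*2 = 0
  v=1: 1*2 = 2
  v=2: 2*2 = 4
  v=3: 3*2 = 6
  v=4: 4*2 = 8
Therefore out = [0, 2, 4, 6, 8].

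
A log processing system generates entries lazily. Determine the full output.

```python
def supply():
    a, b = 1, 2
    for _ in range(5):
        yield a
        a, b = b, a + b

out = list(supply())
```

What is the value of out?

Step 1: Fibonacci-like sequence starting with a=1, b=2:
  Iteration 1: yield a=1, then a,b = 2,3
  Iteration 2: yield a=2, then a,b = 3,5
  Iteration 3: yield a=3, then a,b = 5,8
  Iteration 4: yield a=5, then a,b = 8,13
  Iteration 5: yield a=8, then a,b = 13,21
Therefore out = [1, 2, 3, 5, 8].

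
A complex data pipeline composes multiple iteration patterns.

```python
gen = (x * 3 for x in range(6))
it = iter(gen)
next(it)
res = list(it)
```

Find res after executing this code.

Step 1: Generator produces [0, 3, 6, 9, 12, 15].
Step 2: next(it) consumes first element (0).
Step 3: list(it) collects remaining: [3, 6, 9, 12, 15].
Therefore res = [3, 6, 9, 12, 15].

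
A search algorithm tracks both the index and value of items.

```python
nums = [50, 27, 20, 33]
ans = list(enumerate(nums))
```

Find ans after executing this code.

Step 1: enumerate pairs each element with its index:
  (0, 50)
  (1, 27)
  (2, 20)
  (3, 33)
Therefore ans = [(0, 50), (1, 27), (2, 20), (3, 33)].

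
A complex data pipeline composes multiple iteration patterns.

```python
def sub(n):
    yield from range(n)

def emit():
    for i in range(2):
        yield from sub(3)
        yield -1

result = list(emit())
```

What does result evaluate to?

Step 1: For each i in range(2):
  i=0: yield from sub(3) -> [0, 1, 2], then yield -1
  i=1: yield from sub(3) -> [0, 1, 2], then yield -1
Therefore result = [0, 1, 2, -1, 0, 1, 2, -1].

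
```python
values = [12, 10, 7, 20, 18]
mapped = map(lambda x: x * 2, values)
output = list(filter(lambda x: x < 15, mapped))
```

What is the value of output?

Step 1: Map x * 2:
  12 -> 24
  10 -> 20
  7 -> 14
  20 -> 40
  18 -> 36
Step 2: Filter for < 15:
  24: removed
  20: removed
  14: kept
  40: removed
  36: removed
Therefore output = [14].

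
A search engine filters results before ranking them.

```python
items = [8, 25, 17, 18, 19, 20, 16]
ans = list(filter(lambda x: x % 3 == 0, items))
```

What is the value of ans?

Step 1: Filter elements divisible by 3:
  8 % 3 = 2: removed
  25 % 3 = 1: removed
  17 % 3 = 2: removed
  18 % 3 = 0: kept
  19 % 3 = 1: removed
  20 % 3 = 2: removed
  16 % 3 = 1: removed
Therefore ans = [18].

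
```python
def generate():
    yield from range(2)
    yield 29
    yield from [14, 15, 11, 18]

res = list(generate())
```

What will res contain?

Step 1: Trace yields in order:
  yield 0
  yield 1
  yield 29
  yield 14
  yield 15
  yield 11
  yield 18
Therefore res = [0, 1, 29, 14, 15, 11, 18].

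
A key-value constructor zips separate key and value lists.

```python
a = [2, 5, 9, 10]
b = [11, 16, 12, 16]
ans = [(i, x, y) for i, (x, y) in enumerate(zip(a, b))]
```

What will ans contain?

Step 1: enumerate(zip(a, b)) gives index with paired elements:
  i=0: (2, 11)
  i=1: (5, 16)
  i=2: (9, 12)
  i=3: (10, 16)
Therefore ans = [(0, 2, 11), (1, 5, 16), (2, 9, 12), (3, 10, 16)].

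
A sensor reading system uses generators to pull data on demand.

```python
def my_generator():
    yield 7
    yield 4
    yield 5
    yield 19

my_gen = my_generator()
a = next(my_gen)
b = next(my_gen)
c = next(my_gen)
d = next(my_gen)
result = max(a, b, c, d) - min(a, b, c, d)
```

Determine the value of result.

Step 1: Create generator and consume all values:
  a = next(my_gen) = 7
  b = next(my_gen) = 4
  c = next(my_gen) = 5
  d = next(my_gen) = 19
Step 2: max = 19, min = 4, result = 19 - 4 = 15.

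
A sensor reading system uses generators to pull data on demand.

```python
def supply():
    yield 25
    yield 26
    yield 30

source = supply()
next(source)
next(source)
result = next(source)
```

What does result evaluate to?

Step 1: supply() creates a generator.
Step 2: next(source) yields 25 (consumed and discarded).
Step 3: next(source) yields 26 (consumed and discarded).
Step 4: next(source) yields 30, assigned to result.
Therefore result = 30.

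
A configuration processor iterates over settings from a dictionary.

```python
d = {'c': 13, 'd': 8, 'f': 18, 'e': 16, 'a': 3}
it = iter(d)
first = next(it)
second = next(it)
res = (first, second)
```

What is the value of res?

Step 1: iter(d) iterates over keys: ['c', 'd', 'f', 'e', 'a'].
Step 2: first = next(it) = 'c', second = next(it) = 'd'.
Therefore res = ('c', 'd').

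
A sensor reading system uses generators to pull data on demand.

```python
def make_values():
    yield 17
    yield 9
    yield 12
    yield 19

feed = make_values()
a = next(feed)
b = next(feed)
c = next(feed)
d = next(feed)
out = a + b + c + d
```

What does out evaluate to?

Step 1: Create generator and consume all values:
  a = next(feed) = 17
  b = next(feed) = 9
  c = next(feed) = 12
  d = next(feed) = 19
Step 2: out = 17 + 9 + 12 + 19 = 57.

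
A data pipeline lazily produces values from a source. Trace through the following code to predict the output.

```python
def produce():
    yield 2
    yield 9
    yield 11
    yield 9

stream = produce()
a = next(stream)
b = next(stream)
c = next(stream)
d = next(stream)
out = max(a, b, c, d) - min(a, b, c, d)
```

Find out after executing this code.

Step 1: Create generator and consume all values:
  a = next(stream) = 2
  b = next(stream) = 9
  c = next(stream) = 11
  d = next(stream) = 9
Step 2: max = 11, min = 2, out = 11 - 2 = 9.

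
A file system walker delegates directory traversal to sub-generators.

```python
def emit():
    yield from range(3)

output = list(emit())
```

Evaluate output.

Step 1: yield from delegates to the iterable, yielding each element.
Step 2: Collected values: [0, 1, 2].
Therefore output = [0, 1, 2].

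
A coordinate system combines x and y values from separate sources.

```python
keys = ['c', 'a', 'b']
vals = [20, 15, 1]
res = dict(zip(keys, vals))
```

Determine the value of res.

Step 1: zip pairs keys with values:
  'c' -> 20
  'a' -> 15
  'b' -> 1
Therefore res = {'c': 20, 'a': 15, 'b': 1}.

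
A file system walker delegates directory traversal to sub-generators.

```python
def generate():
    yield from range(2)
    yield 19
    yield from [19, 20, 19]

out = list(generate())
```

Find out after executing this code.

Step 1: Trace yields in order:
  yield 0
  yield 1
  yield 19
  yield 19
  yield 20
  yield 19
Therefore out = [0, 1, 19, 19, 20, 19].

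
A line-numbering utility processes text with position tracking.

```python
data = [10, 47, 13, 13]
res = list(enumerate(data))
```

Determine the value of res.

Step 1: enumerate pairs each element with its index:
  (0, 10)
  (1, 47)
  (2, 13)
  (3, 13)
Therefore res = [(0, 10), (1, 47), (2, 13), (3, 13)].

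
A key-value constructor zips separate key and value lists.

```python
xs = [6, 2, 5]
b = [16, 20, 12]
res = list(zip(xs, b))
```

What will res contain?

Step 1: zip pairs elements at same index:
  Index 0: (6, 16)
  Index 1: (2, 20)
  Index 2: (5, 12)
Therefore res = [(6, 16), (2, 20), (5, 12)].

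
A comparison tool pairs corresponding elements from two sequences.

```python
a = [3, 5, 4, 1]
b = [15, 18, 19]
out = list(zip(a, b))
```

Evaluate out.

Step 1: zip stops at shortest (len(a)=4, len(b)=3):
  Index 0: (3, 15)
  Index 1: (5, 18)
  Index 2: (4, 19)
Step 2: Last element of a (1) has no pair, dropped.
Therefore out = [(3, 15), (5, 18), (4, 19)].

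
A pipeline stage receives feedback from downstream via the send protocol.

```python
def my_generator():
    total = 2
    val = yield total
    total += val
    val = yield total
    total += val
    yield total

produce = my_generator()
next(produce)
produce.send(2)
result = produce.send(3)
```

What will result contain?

Step 1: next() -> yield total=2.
Step 2: send(2) -> val=2, total = 2+2 = 4, yield 4.
Step 3: send(3) -> val=3, total = 4+3 = 7, yield 7.
Therefore result = 7.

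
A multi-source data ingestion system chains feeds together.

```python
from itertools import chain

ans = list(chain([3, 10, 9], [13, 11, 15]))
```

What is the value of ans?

Step 1: chain() concatenates iterables: [3, 10, 9] + [13, 11, 15].
Therefore ans = [3, 10, 9, 13, 11, 15].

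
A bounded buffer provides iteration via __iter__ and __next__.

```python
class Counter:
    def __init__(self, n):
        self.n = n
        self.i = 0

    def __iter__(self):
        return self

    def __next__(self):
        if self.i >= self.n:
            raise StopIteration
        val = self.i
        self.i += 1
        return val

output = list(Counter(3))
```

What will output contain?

Step 1: Counter(3) creates an iterator counting 0 to 2.
Step 2: list() consumes all values: [0, 1, 2].
Therefore output = [0, 1, 2].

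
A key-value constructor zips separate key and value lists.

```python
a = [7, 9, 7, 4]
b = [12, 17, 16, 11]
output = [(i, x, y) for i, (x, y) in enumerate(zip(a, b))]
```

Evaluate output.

Step 1: enumerate(zip(a, b)) gives index with paired elements:
  i=0: (7, 12)
  i=1: (9, 17)
  i=2: (7, 16)
  i=3: (4, 11)
Therefore output = [(0, 7, 12), (1, 9, 17), (2, 7, 16), (3, 4, 11)].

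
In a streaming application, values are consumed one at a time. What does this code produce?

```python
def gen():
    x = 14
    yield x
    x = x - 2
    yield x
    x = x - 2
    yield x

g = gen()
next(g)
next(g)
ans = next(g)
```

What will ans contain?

Step 1: Trace through generator execution:
  Yield 1: x starts at 14, yield 14
  Yield 2: x = 14 - 2 = 12, yield 12
  Yield 3: x = 12 - 2 = 10, yield 10
Step 2: First next() gets 14, second next() gets the second value, third next() yields 10.
Therefore ans = 10.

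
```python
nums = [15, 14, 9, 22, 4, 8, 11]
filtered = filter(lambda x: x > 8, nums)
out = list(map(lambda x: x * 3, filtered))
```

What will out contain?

Step 1: Filter nums for elements > 8:
  15: kept
  14: kept
  9: kept
  22: kept
  4: removed
  8: removed
  11: kept
Step 2: Map x * 3 on filtered [15, 14, 9, 22, 11]:
  15 -> 45
  14 -> 42
  9 -> 27
  22 -> 66
  11 -> 33
Therefore out = [45, 42, 27, 66, 33].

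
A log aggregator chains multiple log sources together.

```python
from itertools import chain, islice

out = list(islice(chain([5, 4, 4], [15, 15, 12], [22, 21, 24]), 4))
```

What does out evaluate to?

Step 1: chain([5, 4, 4], [15, 15, 12], [22, 21, 24]) = [5, 4, 4, 15, 15, 12, 22, 21, 24].
Step 2: islice takes first 4 elements: [5, 4, 4, 15].
Therefore out = [5, 4, 4, 15].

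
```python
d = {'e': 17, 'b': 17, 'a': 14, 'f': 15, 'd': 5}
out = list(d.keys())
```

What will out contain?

Step 1: d.keys() returns the dictionary keys in insertion order.
Therefore out = ['e', 'b', 'a', 'f', 'd'].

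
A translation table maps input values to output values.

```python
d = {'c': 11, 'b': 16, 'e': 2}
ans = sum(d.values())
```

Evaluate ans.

Step 1: d.values() = [11, 16, 2].
Step 2: sum = 29.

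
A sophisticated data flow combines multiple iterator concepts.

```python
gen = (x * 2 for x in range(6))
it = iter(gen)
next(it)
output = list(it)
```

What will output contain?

Step 1: Generator produces [0, 2, 4, 6, 8, 10].
Step 2: next(it) consumes first element (0).
Step 3: list(it) collects remaining: [2, 4, 6, 8, 10].
Therefore output = [2, 4, 6, 8, 10].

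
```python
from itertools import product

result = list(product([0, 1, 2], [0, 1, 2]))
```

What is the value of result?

Step 1: product([0, 1, 2], [0, 1, 2]) gives all pairs:
  (0, 0)
  (0, 1)
  (0, 2)
  (1, 0)
  (1, 1)
  (1, 2)
  (2, 0)
  (2, 1)
  (2, 2)
Therefore result = [(0, 0), (0, 1), (0, 2), (1, 0), (1, 1), (1, 2), (2, 0), (2, 1), (2, 2)].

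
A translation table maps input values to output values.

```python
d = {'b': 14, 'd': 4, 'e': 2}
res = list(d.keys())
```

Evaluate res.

Step 1: d.keys() returns the dictionary keys in insertion order.
Therefore res = ['b', 'd', 'e'].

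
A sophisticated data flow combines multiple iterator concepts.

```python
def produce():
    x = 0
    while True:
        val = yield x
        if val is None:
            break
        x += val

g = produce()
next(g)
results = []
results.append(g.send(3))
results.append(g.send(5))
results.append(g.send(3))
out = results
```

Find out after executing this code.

Step 1: next(g) -> yield 0.
Step 2: send(3) -> x = 3, yield 3.
Step 3: send(5) -> x = 8, yield 8.
Step 4: send(3) -> x = 11, yield 11.
Therefore out = [3, 8, 11].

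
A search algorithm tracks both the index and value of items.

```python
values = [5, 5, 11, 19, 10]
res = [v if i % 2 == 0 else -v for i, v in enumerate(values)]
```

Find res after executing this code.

Step 1: For each (i, v), keep v if i is even, negate if odd:
  i=0 (even): keep 5
  i=1 (odd): negate to -5
  i=2 (even): keep 11
  i=3 (odd): negate to -19
  i=4 (even): keep 10
Therefore res = [5, -5, 11, -19, 10].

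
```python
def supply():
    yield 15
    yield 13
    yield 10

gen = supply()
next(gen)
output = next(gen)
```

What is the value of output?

Step 1: supply() creates a generator.
Step 2: next(gen) yields 15 (consumed and discarded).
Step 3: next(gen) yields 13, assigned to output.
Therefore output = 13.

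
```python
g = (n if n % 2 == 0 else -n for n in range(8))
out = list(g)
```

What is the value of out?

Step 1: For each n in range(8), yield n if even, else -n:
  n=0: even, yield 0
  n=1: odd, yield -1
  n=2: even, yield 2
  n=3: odd, yield -3
  n=4: even, yield 4
  n=5: odd, yield -5
  n=6: even, yield 6
  n=7: odd, yield -7
Therefore out = [0, -1, 2, -3, 4, -5, 6, -7].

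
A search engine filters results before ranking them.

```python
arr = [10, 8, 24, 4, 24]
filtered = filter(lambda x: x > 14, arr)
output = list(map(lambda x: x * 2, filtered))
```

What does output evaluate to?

Step 1: Filter arr for elements > 14:
  10: removed
  8: removed
  24: kept
  4: removed
  24: kept
Step 2: Map x * 2 on filtered [24, 24]:
  24 -> 48
  24 -> 48
Therefore output = [48, 48].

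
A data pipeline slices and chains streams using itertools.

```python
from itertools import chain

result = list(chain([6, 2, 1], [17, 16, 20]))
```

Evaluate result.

Step 1: chain() concatenates iterables: [6, 2, 1] + [17, 16, 20].
Therefore result = [6, 2, 1, 17, 16, 20].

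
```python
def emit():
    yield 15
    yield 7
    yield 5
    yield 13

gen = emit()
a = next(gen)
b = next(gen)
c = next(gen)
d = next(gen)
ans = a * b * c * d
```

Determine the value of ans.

Step 1: Create generator and consume all values:
  a = next(gen) = 15
  b = next(gen) = 7
  c = next(gen) = 5
  d = next(gen) = 13
Step 2: ans = 15 * 7 * 5 * 13 = 6825.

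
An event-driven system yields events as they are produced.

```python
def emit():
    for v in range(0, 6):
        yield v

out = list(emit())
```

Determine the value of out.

Step 1: The generator yields each value from range(0, 6).
Step 2: list() consumes all yields: [0, 1, 2, 3, 4, 5].
Therefore out = [0, 1, 2, 3, 4, 5].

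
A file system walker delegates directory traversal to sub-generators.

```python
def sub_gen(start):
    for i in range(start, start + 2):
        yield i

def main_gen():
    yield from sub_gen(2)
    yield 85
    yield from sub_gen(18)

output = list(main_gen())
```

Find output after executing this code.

Step 1: main_gen() delegates to sub_gen(2):
  yield 2
  yield 3
Step 2: yield 85
Step 3: Delegates to sub_gen(18):
  yield 18
  yield 19
Therefore output = [2, 3, 85, 18, 19].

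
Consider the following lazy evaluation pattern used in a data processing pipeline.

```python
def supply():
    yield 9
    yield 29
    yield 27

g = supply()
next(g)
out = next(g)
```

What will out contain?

Step 1: supply() creates a generator.
Step 2: next(g) yields 9 (consumed and discarded).
Step 3: next(g) yields 29, assigned to out.
Therefore out = 29.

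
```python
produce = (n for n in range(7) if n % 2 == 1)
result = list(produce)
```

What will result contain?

Step 1: Filter range(7) keeping only odd values:
  n=0: even, excluded
  n=1: odd, included
  n=2: even, excluded
  n=3: odd, included
  n=4: even, excluded
  n=5: odd, included
  n=6: even, excluded
Therefore result = [1, 3, 5].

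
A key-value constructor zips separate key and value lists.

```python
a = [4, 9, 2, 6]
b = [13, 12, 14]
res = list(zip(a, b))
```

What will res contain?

Step 1: zip stops at shortest (len(a)=4, len(b)=3):
  Index 0: (4, 13)
  Index 1: (9, 12)
  Index 2: (2, 14)
Step 2: Last element of a (6) has no pair, dropped.
Therefore res = [(4, 13), (9, 12), (2, 14)].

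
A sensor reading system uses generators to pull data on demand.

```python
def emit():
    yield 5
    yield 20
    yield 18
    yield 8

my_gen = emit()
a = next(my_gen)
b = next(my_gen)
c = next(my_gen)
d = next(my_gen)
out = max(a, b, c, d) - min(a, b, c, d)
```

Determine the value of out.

Step 1: Create generator and consume all values:
  a = next(my_gen) = 5
  b = next(my_gen) = 20
  c = next(my_gen) = 18
  d = next(my_gen) = 8
Step 2: max = 20, min = 5, out = 20 - 5 = 15.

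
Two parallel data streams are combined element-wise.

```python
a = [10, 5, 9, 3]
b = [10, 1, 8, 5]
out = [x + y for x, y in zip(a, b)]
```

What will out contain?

Step 1: Add corresponding elements:
  10 + 10 = 20
  5 + 1 = 6
  9 + 8 = 17
  3 + 5 = 8
Therefore out = [20, 6, 17, 8].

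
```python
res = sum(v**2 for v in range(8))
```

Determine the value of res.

Step 1: Compute v**2 for each v in range(8):
  v=0: 0**2 = 0
  v=1: 1**2 = 1
  v=2: 2**2 = 4
  v=3: 3**2 = 9
  v=4: 4**2 = 16
  v=5: 5**2 = 25
  v=6: 6**2 = 36
  v=7: 7**2 = 49
Step 2: sum = 0 + 1 + 4 + 9 + 16 + 25 + 36 + 49 = 140.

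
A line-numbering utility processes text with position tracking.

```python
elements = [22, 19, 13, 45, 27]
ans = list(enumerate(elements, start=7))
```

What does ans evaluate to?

Step 1: enumerate with start=7:
  (7, 22)
  (8, 19)
  (9, 13)
  (10, 45)
  (11, 27)
Therefore ans = [(7, 22), (8, 19), (9, 13), (10, 45), (11, 27)].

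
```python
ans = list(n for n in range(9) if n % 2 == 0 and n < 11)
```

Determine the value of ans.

Step 1: Filter range(9) where n % 2 == 0 and n < 11:
  n=0: both conditions met, included
  n=1: excluded (1 % 2 != 0)
  n=2: both conditions met, included
  n=3: excluded (3 % 2 != 0)
  n=4: both conditions met, included
  n=5: excluded (5 % 2 != 0)
  n=6: both conditions met, included
  n=7: excluded (7 % 2 != 0)
  n=8: both conditions met, included
Therefore ans = [0, 2, 4, 6, 8].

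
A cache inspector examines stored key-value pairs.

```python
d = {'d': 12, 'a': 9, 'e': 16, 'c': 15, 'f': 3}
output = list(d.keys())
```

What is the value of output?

Step 1: d.keys() returns the dictionary keys in insertion order.
Therefore output = ['d', 'a', 'e', 'c', 'f'].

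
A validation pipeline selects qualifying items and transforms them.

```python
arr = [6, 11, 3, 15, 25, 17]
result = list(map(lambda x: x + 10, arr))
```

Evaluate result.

Step 1: Apply lambda x: x + 10 to each element:
  6 -> 16
  11 -> 21
  3 -> 13
  15 -> 25
  25 -> 35
  17 -> 27
Therefore result = [16, 21, 13, 25, 35, 27].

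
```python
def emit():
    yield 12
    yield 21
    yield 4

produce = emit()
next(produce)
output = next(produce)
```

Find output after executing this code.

Step 1: emit() creates a generator.
Step 2: next(produce) yields 12 (consumed and discarded).
Step 3: next(produce) yields 21, assigned to output.
Therefore output = 21.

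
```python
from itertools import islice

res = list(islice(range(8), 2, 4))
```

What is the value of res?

Step 1: islice(range(8), 2, 4) takes elements at indices [2, 4).
Step 2: Elements: [2, 3].
Therefore res = [2, 3].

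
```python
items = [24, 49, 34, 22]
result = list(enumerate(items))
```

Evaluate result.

Step 1: enumerate pairs each element with its index:
  (0, 24)
  (1, 49)
  (2, 34)
  (3, 22)
Therefore result = [(0, 24), (1, 49), (2, 34), (3, 22)].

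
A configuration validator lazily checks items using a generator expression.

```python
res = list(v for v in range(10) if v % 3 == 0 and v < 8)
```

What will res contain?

Step 1: Filter range(10) where v % 3 == 0 and v < 8:
  v=0: both conditions met, included
  v=1: excluded (1 % 3 != 0)
  v=2: excluded (2 % 3 != 0)
  v=3: both conditions met, included
  v=4: excluded (4 % 3 != 0)
  v=5: excluded (5 % 3 != 0)
  v=6: both conditions met, included
  v=7: excluded (7 % 3 != 0)
  v=8: excluded (8 % 3 != 0, 8 >= 8)
  v=9: excluded (9 >= 8)
Therefore res = [0, 3, 6].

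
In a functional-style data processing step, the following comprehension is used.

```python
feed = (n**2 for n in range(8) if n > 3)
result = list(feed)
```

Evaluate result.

Step 1: For range(8), keep n > 3, then square:
  n=0: 0 <= 3, excluded
  n=1: 1 <= 3, excluded
  n=2: 2 <= 3, excluded
  n=3: 3 <= 3, excluded
  n=4: 4 > 3, yield 4**2 = 16
  n=5: 5 > 3, yield 5**2 = 25
  n=6: 6 > 3, yield 6**2 = 36
  n=7: 7 > 3, yield 7**2 = 49
Therefore result = [16, 25, 36, 49].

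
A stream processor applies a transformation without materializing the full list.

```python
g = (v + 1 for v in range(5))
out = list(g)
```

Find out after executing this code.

Step 1: For each v in range(5), compute v+1:
  v=0: 0+1 = 1
  v=1: 1+1 = 2
  v=2: 2+1 = 3
  v=3: 3+1 = 4
  v=4: 4+1 = 5
Therefore out = [1, 2, 3, 4, 5].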